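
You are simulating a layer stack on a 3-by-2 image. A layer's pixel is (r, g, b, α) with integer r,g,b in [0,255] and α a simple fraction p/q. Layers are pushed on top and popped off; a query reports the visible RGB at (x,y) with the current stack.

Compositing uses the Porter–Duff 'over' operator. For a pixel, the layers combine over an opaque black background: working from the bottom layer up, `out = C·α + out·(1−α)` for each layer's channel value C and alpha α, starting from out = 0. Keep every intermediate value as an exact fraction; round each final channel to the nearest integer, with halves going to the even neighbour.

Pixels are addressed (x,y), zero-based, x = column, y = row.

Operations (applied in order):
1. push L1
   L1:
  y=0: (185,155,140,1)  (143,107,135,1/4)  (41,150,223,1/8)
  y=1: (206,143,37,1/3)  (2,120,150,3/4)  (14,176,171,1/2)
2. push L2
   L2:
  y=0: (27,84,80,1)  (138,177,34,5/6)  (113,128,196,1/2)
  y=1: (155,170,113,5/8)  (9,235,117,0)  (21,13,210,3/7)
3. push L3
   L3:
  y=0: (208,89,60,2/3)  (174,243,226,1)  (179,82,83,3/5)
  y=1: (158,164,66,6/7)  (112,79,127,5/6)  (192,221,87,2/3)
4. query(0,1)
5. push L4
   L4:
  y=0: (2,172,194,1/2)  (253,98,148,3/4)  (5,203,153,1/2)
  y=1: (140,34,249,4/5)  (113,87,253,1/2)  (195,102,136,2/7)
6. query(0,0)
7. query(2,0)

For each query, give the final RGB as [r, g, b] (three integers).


at x=0,y=1 over L1,L2,L3:
after L1 α=1/3: [206/3, 143/3, 37/3]
after L2 α=5/8: [981/8, 993/8, 301/4]
after L3 α=6/7: [8565/56, 8865/56, 1885/28]
= [153, 158, 67]

(0,0) stack=L1,L2,L3,L4; from [0,0,0]:
+L1 (α=1) → [185, 155, 140]
+L2 (α=1) → [27, 84, 80]
+L3 (α=2/3) → [443/3, 262/3, 200/3]
+L4 (α=1/2) → [449/6, 389/3, 391/3]
rounded: [75, 130, 130]

at x=2,y=0 over L1,L2,L3,L4:
+L1 (α=1/8) → [41/8, 75/4, 223/8]
+L2 (α=1/2) → [945/16, 587/8, 1791/16]
+L3 (α=3/5) → [5241/40, 1571/20, 3783/40]
+L4 (α=1/2) → [5441/80, 5631/40, 9903/80]
→ [68, 141, 124]


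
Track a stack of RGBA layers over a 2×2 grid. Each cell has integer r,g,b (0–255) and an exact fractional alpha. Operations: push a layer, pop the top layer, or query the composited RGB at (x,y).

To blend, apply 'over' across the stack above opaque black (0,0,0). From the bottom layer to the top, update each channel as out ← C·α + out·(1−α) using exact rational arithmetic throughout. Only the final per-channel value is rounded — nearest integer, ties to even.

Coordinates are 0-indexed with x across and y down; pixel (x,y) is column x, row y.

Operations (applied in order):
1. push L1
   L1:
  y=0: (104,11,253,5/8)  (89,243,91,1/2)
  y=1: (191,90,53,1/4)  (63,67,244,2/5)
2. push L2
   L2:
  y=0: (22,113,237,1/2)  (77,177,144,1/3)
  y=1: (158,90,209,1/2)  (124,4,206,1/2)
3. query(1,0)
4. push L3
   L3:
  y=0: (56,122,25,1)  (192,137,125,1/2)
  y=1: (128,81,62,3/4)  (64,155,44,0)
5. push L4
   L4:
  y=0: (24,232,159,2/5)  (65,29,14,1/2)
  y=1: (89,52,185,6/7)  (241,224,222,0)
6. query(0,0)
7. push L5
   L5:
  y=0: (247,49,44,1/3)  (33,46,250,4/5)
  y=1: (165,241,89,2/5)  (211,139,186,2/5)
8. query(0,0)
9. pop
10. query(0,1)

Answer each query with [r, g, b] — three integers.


at x=1,y=0 over L1,L2:
+L1 (α=1/2) → [89/2, 243/2, 91/2]
+L2 (α=1/3) → [166/3, 140, 235/3]
→ [55, 140, 78]

query (0,0) [L1,L2,L3,L4] — begin 0,0,0
+L1 (α=5/8) → [65, 55/8, 1265/8]
+L2 (α=1/2) → [87/2, 959/16, 3161/16]
+L3 (α=1) → [56, 122, 25]
+L4 (α=2/5) → [216/5, 166, 393/5]
= [43, 166, 79]

query (0,0) [L1,L2,L3,L4,L5] — begin 0,0,0
after L1 α=5/8: [65, 55/8, 1265/8]
after L2 α=1/2: [87/2, 959/16, 3161/16]
after L3 α=1: [56, 122, 25]
after L4 α=2/5: [216/5, 166, 393/5]
after L5 α=1/3: [1667/15, 127, 1006/15]
→ [111, 127, 67]

query (0,1) [L1,L2,L3,L4] — begin 0,0,0
after L1 α=1/4: [191/4, 45/2, 53/4]
after L2 α=1/2: [823/8, 225/4, 889/8]
after L3 α=3/4: [3895/32, 1197/16, 2377/32]
after L4 α=6/7: [20983/224, 6189/112, 37897/224]
→ [94, 55, 169]


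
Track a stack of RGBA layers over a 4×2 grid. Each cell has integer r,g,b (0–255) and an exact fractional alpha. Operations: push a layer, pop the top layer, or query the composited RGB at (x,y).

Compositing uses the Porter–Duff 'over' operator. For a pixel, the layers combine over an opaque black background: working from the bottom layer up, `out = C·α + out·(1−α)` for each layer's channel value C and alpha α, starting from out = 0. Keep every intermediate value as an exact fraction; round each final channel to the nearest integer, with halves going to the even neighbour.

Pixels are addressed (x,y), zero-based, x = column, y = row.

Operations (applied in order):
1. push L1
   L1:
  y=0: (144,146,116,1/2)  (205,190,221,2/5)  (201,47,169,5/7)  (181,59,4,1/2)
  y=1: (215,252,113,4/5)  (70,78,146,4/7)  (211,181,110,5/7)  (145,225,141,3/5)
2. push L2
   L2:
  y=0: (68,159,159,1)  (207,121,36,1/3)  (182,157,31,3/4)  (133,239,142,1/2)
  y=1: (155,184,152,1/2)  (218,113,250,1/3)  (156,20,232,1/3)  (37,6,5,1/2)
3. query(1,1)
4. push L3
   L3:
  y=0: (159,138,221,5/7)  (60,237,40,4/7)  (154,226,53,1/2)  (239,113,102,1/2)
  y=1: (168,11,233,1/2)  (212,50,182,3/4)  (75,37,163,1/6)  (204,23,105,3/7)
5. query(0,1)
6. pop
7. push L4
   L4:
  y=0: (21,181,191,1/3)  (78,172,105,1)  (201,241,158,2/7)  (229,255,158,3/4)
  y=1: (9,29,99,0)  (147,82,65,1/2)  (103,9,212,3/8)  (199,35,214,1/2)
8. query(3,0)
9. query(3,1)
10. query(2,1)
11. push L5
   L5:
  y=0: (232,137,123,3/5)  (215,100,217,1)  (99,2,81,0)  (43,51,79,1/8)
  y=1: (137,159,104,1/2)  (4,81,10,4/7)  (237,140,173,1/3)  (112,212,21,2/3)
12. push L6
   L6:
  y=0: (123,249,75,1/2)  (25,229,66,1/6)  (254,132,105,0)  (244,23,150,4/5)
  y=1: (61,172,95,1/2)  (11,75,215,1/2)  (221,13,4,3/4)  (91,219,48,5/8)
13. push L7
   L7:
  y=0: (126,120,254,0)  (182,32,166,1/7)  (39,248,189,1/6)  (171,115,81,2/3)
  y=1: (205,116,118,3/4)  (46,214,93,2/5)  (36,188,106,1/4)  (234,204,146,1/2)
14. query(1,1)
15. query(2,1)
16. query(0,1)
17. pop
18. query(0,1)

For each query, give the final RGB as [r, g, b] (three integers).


(1,1) stack=L1,L2; from [0,0,0]:
after L1 α=4/7: [40, 312/7, 584/7]
after L2 α=1/3: [298/3, 1415/21, 2918/21]
= [99, 67, 139]

(0,1) stack=L1,L2,L3; from [0,0,0]:
+L1 (α=4/5) → [172, 1008/5, 452/5]
+L2 (α=1/2) → [327/2, 964/5, 606/5]
+L3 (α=1/2) → [663/4, 1019/10, 1771/10]
rounded: [166, 102, 177]

at x=3,y=0 over L1,L2,L4:
L1 α=1/2: [181/2, 59/2, 2]
L2 α=1/2: [447/4, 537/4, 72]
L4 α=3/4: [3195/16, 3597/16, 273/2]
rounded: [200, 225, 136]

query (3,1) [L1,L2,L4] — begin 0,0,0
+L1 (α=3/5) → [87, 135, 423/5]
+L2 (α=1/2) → [62, 141/2, 224/5]
+L4 (α=1/2) → [261/2, 211/4, 647/5]
rounded: [130, 53, 129]

query (2,1) [L1,L2,L4] — begin 0,0,0
L1 α=5/7: [1055/7, 905/7, 550/7]
L2 α=1/3: [3202/21, 650/7, 908/7]
L4 α=3/8: [22499/168, 3439/56, 1124/7]
= [134, 61, 161]

at x=1,y=1 over L1,L2,L4,L5,L6,L7:
L1 α=4/7: [40, 312/7, 584/7]
L2 α=1/3: [298/3, 1415/21, 2918/21]
L4 α=1/2: [739/6, 3137/42, 4283/42]
L5 α=4/7: [771/14, 7673/98, 4843/98]
L6 α=1/2: [925/28, 15023/196, 25913/196]
L7 α=2/5: [5351/140, 128957/980, 22839/196]
→ [38, 132, 117]

at x=2,y=1 over L1,L2,L4,L5,L6,L7:
after L1 α=5/7: [1055/7, 905/7, 550/7]
after L2 α=1/3: [3202/21, 650/7, 908/7]
after L4 α=3/8: [22499/168, 3439/56, 1124/7]
after L5 α=1/3: [42407/252, 2453/28, 1153/7]
after L6 α=3/4: [209483/1008, 3545/112, 1237/28]
after L7 α=1/4: [221579/1344, 31691/448, 6679/112]
rounded: [165, 71, 60]

at x=0,y=1 over L1,L2,L4,L5,L6,L7:
after L1 α=4/5: [172, 1008/5, 452/5]
after L2 α=1/2: [327/2, 964/5, 606/5]
after L4 α=0: [327/2, 964/5, 606/5]
after L5 α=1/2: [601/4, 1759/10, 563/5]
after L6 α=1/2: [845/8, 3479/20, 519/5]
after L7 α=3/4: [5765/32, 10439/80, 2289/20]
rounded: [180, 130, 114]

query (0,1) [L1,L2,L4,L5,L6] — begin 0,0,0
+L1 (α=4/5) → [172, 1008/5, 452/5]
+L2 (α=1/2) → [327/2, 964/5, 606/5]
+L4 (α=0) → [327/2, 964/5, 606/5]
+L5 (α=1/2) → [601/4, 1759/10, 563/5]
+L6 (α=1/2) → [845/8, 3479/20, 519/5]
→ [106, 174, 104]


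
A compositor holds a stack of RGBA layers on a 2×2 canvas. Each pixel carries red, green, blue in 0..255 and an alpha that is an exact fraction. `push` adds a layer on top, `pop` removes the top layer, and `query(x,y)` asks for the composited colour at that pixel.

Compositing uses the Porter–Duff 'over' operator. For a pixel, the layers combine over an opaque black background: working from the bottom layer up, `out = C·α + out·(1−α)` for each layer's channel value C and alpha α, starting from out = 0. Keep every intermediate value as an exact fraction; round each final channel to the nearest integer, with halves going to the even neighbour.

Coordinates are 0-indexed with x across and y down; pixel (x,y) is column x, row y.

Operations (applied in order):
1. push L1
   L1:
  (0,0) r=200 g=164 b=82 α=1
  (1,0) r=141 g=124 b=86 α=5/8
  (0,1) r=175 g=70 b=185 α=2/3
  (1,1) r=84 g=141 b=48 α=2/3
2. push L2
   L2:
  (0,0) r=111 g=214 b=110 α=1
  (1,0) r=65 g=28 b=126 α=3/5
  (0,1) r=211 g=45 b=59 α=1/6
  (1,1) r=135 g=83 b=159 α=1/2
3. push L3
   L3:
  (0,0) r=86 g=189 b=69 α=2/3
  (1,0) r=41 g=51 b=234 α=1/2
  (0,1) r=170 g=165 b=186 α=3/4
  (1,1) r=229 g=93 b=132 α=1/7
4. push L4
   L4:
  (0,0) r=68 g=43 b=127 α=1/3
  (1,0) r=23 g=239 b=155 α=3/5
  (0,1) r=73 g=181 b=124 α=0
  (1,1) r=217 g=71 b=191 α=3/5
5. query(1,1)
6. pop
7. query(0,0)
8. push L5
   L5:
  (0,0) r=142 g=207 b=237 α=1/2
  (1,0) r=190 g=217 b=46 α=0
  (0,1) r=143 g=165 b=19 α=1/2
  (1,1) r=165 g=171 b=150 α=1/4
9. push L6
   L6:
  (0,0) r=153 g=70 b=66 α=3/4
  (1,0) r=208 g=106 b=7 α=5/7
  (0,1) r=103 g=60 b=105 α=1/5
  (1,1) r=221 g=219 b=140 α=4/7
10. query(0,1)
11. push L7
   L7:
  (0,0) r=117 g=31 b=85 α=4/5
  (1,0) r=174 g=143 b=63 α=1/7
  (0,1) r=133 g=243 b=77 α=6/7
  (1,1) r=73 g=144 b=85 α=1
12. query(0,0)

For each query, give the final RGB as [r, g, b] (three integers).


query (1,1) [L1,L2,L3,L4] — begin 0,0,0
L1 α=2/3: [56, 94, 32]
L2 α=1/2: [191/2, 177/2, 191/2]
L3 α=1/7: [802/7, 624/7, 705/7]
L4 α=3/5: [6161/35, 2739/35, 5421/35]
→ [176, 78, 155]

at x=0,y=0 over L1,L2,L3:
L1 α=1: [200, 164, 82]
L2 α=1: [111, 214, 110]
L3 α=2/3: [283/3, 592/3, 248/3]
rounded: [94, 197, 83]

at x=0,y=1 over L1,L2,L3,L5,L6:
+L1 (α=2/3) → [350/3, 140/3, 370/3]
+L2 (α=1/6) → [2383/18, 835/18, 2027/18]
+L3 (α=3/4) → [11563/72, 9745/72, 12071/72]
+L5 (α=1/2) → [21859/144, 21625/144, 13439/144]
+L6 (α=1/5) → [25567/180, 4757/36, 17219/180]
rounded: [142, 132, 96]

at x=0,y=0 over L1,L2,L3,L5,L6,L7:
+L1 (α=1) → [200, 164, 82]
+L2 (α=1) → [111, 214, 110]
+L3 (α=2/3) → [283/3, 592/3, 248/3]
+L5 (α=1/2) → [709/6, 1213/6, 959/6]
+L6 (α=3/4) → [3463/24, 2473/24, 2147/24]
+L7 (α=4/5) → [2939/24, 5449/120, 10307/120]
= [122, 45, 86]


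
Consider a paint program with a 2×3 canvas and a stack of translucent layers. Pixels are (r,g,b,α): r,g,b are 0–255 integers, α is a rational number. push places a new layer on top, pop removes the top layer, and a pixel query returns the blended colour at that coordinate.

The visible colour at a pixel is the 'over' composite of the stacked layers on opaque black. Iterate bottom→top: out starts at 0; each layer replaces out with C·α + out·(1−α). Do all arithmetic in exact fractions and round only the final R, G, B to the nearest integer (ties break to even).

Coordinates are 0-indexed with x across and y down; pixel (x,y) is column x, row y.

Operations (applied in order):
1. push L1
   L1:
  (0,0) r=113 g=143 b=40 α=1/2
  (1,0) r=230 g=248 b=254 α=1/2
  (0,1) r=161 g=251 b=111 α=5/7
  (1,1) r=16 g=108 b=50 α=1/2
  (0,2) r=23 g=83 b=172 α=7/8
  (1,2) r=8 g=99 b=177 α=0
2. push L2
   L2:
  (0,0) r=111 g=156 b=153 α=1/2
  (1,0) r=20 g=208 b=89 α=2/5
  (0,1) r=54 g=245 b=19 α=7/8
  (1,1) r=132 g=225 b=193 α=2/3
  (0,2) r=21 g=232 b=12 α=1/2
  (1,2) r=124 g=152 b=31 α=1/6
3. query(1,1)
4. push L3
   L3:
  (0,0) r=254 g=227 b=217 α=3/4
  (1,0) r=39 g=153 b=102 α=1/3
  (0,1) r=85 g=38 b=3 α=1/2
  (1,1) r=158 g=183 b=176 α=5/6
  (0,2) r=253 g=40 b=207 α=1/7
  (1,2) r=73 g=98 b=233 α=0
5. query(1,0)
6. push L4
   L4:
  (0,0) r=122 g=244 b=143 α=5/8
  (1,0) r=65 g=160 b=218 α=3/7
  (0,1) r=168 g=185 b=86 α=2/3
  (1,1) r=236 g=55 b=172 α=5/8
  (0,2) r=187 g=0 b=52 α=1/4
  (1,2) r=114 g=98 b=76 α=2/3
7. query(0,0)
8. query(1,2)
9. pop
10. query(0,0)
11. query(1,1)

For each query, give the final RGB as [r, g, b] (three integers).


query (1,1) [L1,L2] — begin 0,0,0
+L1 (α=1/2) → [8, 54, 25]
+L2 (α=2/3) → [272/3, 168, 137]
→ [91, 168, 137]

(1,0) stack=L1,L2,L3; from [0,0,0]:
L1 α=1/2: [115, 124, 127]
L2 α=2/5: [77, 788/5, 559/5]
L3 α=1/3: [193/3, 2341/15, 1628/15]
= [64, 156, 109]

(0,0) stack=L1,L2,L3,L4; from [0,0,0]:
+L1 (α=1/2) → [113/2, 143/2, 20]
+L2 (α=1/2) → [335/4, 455/4, 173/2]
+L3 (α=3/4) → [3383/16, 3179/16, 1475/8]
+L4 (α=5/8) → [19909/128, 29057/128, 10145/64]
→ [156, 227, 159]

query (1,2) [L1,L2,L3,L4] — begin 0,0,0
after L1 α=0: [0, 0, 0]
after L2 α=1/6: [62/3, 76/3, 31/6]
after L3 α=0: [62/3, 76/3, 31/6]
after L4 α=2/3: [746/9, 664/9, 943/18]
→ [83, 74, 52]

query (0,0) [L1,L2,L3] — begin 0,0,0
after L1 α=1/2: [113/2, 143/2, 20]
after L2 α=1/2: [335/4, 455/4, 173/2]
after L3 α=3/4: [3383/16, 3179/16, 1475/8]
rounded: [211, 199, 184]

at x=1,y=1 over L1,L2,L3:
L1 α=1/2: [8, 54, 25]
L2 α=2/3: [272/3, 168, 137]
L3 α=5/6: [1321/9, 361/2, 339/2]
rounded: [147, 180, 170]


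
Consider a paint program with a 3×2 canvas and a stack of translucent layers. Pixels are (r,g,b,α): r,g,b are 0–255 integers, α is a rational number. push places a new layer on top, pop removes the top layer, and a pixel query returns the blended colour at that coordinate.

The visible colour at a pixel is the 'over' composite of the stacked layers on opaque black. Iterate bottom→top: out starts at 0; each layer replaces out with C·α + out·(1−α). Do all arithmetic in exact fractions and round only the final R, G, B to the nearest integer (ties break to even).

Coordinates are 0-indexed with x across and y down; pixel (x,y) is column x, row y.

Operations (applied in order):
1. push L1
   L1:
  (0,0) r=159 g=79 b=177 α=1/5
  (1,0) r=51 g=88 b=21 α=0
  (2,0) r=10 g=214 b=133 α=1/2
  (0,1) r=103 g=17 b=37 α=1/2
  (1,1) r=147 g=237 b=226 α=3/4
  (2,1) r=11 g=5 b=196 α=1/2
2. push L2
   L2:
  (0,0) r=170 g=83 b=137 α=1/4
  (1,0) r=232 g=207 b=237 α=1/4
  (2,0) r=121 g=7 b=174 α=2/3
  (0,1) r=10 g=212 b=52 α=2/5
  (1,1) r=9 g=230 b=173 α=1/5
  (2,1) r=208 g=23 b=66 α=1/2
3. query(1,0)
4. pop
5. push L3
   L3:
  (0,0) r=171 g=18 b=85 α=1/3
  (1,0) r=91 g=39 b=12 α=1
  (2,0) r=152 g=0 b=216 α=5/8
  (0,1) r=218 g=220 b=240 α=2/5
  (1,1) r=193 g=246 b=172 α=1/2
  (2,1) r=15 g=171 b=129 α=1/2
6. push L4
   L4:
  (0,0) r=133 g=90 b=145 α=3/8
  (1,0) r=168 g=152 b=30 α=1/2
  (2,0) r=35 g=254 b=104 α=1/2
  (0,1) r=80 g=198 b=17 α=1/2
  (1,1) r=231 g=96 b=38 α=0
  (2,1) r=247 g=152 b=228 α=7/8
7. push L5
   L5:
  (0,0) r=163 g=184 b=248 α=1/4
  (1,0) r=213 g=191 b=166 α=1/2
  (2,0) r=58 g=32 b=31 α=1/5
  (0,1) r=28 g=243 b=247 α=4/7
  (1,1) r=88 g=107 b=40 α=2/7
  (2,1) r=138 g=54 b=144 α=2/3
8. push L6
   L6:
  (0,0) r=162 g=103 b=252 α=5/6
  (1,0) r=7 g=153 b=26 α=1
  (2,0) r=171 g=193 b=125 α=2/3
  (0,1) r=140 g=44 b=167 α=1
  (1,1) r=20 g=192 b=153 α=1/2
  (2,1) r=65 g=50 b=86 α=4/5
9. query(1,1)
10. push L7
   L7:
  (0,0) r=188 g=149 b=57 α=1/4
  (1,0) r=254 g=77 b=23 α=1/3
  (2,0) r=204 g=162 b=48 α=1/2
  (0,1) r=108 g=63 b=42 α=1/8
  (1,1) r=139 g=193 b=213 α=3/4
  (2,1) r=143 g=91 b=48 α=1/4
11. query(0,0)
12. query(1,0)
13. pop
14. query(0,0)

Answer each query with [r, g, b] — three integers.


at x=1,y=0 over L1,L2:
L1 α=0: [0, 0, 0]
L2 α=1/4: [58, 207/4, 237/4]
→ [58, 52, 59]

at x=1,y=1 over L1,L3,L4,L5,L6:
+L1 (α=3/4) → [441/4, 711/4, 339/2]
+L3 (α=1/2) → [1213/8, 1695/8, 683/4]
+L4 (α=0) → [1213/8, 1695/8, 683/4]
+L5 (α=2/7) → [7473/56, 10187/56, 3735/28]
+L6 (α=1/2) → [8593/112, 20939/112, 8019/56]
rounded: [77, 187, 143]

query (0,0) [L1,L3,L4,L5,L6,L7] — begin 0,0,0
L1 α=1/5: [159/5, 79/5, 177/5]
L3 α=1/3: [391/5, 248/15, 779/15]
L4 α=3/8: [395/4, 529/12, 521/6]
L5 α=1/4: [1837/16, 1265/16, 1017/8]
L6 α=5/6: [14797/96, 9505/96, 3699/16]
L7 α=1/4: [20813/128, 14273/128, 12009/64]
rounded: [163, 112, 188]

query (1,0) [L1,L3,L4,L5,L6,L7] — begin 0,0,0
after L1 α=0: [0, 0, 0]
after L3 α=1: [91, 39, 12]
after L4 α=1/2: [259/2, 191/2, 21]
after L5 α=1/2: [685/4, 573/4, 187/2]
after L6 α=1: [7, 153, 26]
after L7 α=1/3: [268/3, 383/3, 25]
→ [89, 128, 25]

(0,0) stack=L1,L3,L4,L5,L6; from [0,0,0]:
+L1 (α=1/5) → [159/5, 79/5, 177/5]
+L3 (α=1/3) → [391/5, 248/15, 779/15]
+L4 (α=3/8) → [395/4, 529/12, 521/6]
+L5 (α=1/4) → [1837/16, 1265/16, 1017/8]
+L6 (α=5/6) → [14797/96, 9505/96, 3699/16]
→ [154, 99, 231]


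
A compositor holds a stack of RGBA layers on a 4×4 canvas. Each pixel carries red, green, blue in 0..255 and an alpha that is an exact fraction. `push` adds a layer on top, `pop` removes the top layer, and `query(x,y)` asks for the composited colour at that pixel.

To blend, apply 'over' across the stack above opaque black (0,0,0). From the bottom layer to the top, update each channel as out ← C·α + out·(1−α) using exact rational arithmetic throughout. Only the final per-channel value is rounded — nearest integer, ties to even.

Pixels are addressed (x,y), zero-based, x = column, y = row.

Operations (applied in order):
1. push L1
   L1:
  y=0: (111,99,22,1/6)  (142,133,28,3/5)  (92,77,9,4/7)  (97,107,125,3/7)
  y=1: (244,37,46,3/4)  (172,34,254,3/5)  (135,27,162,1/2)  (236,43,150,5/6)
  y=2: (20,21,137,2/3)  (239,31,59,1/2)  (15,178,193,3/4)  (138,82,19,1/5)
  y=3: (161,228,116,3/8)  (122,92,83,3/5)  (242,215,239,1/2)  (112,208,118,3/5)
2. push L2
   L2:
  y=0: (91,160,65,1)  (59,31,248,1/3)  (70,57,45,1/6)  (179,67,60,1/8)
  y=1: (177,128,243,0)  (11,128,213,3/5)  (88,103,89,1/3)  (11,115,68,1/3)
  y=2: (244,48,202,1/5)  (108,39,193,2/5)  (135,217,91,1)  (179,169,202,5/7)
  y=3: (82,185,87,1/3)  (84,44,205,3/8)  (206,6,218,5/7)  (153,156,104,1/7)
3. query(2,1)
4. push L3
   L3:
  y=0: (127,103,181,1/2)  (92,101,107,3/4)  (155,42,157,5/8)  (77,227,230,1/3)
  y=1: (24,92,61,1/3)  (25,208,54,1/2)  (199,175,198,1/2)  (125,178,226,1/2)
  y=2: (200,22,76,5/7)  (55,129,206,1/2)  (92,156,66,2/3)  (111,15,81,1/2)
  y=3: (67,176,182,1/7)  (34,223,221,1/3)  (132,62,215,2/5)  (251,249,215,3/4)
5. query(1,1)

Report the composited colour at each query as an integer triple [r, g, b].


at x=2,y=1 over L1,L2:
after L1 α=1/2: [135/2, 27/2, 81]
after L2 α=1/3: [223/3, 130/3, 251/3]
= [74, 43, 84]

(1,1) stack=L1,L2,L3; from [0,0,0]:
after L1 α=3/5: [516/5, 102/5, 762/5]
after L2 α=3/5: [1197/25, 2124/25, 4719/25]
after L3 α=1/2: [911/25, 3662/25, 6069/50]
= [36, 146, 121]


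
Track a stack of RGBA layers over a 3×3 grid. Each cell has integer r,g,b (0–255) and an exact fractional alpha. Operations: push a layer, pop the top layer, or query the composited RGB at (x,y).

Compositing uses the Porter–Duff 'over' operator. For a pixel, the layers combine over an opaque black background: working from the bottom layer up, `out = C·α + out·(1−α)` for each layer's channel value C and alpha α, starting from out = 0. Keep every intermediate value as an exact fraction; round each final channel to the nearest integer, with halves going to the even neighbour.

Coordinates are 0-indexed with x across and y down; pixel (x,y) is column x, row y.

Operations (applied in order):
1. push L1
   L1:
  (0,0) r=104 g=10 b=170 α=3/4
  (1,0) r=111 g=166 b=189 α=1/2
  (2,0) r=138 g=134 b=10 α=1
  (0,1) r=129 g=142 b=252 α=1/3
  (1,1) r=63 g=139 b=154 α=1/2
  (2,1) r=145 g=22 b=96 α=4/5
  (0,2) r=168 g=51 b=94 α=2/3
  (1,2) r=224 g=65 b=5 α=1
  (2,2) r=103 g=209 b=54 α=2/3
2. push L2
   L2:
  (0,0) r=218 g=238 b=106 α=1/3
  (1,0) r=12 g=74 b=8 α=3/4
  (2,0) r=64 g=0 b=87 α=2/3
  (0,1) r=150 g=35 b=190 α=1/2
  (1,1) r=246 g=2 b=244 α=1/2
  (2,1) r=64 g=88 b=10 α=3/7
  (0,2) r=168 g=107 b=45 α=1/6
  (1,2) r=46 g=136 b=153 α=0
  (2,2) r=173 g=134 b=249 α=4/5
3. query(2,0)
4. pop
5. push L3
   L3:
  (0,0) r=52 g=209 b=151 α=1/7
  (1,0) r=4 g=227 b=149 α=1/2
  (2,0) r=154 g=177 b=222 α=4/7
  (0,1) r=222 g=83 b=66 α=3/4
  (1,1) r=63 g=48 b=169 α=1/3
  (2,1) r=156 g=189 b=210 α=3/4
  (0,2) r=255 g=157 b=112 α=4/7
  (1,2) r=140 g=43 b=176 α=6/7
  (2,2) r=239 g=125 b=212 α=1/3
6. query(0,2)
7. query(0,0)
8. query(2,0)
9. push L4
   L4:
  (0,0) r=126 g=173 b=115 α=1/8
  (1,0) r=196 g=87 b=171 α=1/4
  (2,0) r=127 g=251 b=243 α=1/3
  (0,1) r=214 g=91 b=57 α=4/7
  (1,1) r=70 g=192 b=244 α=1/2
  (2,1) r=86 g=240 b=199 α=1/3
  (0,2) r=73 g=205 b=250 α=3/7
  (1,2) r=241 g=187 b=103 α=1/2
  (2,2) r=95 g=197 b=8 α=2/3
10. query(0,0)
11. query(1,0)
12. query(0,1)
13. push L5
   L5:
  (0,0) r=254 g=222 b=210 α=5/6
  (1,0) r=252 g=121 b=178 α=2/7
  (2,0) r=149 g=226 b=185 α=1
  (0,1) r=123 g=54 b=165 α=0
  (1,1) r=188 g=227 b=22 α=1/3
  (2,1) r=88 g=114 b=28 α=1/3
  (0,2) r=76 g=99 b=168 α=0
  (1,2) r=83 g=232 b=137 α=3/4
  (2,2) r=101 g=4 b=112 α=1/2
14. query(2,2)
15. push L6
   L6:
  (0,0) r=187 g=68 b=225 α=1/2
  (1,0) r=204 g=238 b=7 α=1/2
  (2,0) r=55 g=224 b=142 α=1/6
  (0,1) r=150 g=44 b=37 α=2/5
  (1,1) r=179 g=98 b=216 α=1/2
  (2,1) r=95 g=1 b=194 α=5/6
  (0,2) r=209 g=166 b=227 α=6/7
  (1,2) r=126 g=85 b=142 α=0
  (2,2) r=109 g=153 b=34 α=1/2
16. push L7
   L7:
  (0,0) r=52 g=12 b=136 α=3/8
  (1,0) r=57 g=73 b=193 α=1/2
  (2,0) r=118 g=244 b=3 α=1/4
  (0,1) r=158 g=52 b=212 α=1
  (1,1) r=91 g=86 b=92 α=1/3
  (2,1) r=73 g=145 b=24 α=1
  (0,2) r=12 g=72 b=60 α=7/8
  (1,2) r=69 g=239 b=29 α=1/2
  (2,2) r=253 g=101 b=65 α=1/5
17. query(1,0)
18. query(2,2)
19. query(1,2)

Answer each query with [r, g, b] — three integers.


at x=2,y=0 over L1,L2:
L1 α=1: [138, 134, 10]
L2 α=2/3: [266/3, 134/3, 184/3]
= [89, 45, 61]

at x=0,y=2 over L1,L3:
L1 α=2/3: [112, 34, 188/3]
L3 α=4/7: [1356/7, 730/7, 636/7]
→ [194, 104, 91]

at x=0,y=0 over L1,L3:
+L1 (α=3/4) → [78, 15/2, 255/2]
+L3 (α=1/7) → [520/7, 254/7, 916/7]
→ [74, 36, 131]

query (2,0) [L1,L3] — begin 0,0,0
L1 α=1: [138, 134, 10]
L3 α=4/7: [1030/7, 1110/7, 918/7]
→ [147, 159, 131]

(0,0) stack=L1,L3,L4; from [0,0,0]:
+L1 (α=3/4) → [78, 15/2, 255/2]
+L3 (α=1/7) → [520/7, 254/7, 916/7]
+L4 (α=1/8) → [323/4, 427/8, 1031/8]
rounded: [81, 53, 129]

(1,0) stack=L1,L3,L4; from [0,0,0]:
L1 α=1/2: [111/2, 83, 189/2]
L3 α=1/2: [119/4, 155, 487/4]
L4 α=1/4: [1141/16, 138, 2145/16]
rounded: [71, 138, 134]

at x=0,y=1 over L1,L3,L4:
L1 α=1/3: [43, 142/3, 84]
L3 α=3/4: [709/4, 889/12, 141/2]
L4 α=4/7: [793/4, 335/4, 879/14]
→ [198, 84, 63]

query (2,2) [L1,L3,L4,L5] — begin 0,0,0
+L1 (α=2/3) → [206/3, 418/3, 36]
+L3 (α=1/3) → [1129/9, 1211/9, 284/3]
+L4 (α=2/3) → [2839/27, 4757/27, 332/9]
+L5 (α=1/2) → [2783/27, 4865/54, 670/9]
→ [103, 90, 74]

query (1,0) [L1,L3,L4,L5,L6,L7] — begin 0,0,0
L1 α=1/2: [111/2, 83, 189/2]
L3 α=1/2: [119/4, 155, 487/4]
L4 α=1/4: [1141/16, 138, 2145/16]
L5 α=2/7: [1967/16, 932/7, 16421/112]
L6 α=1/2: [5231/32, 1299/7, 17205/224]
L7 α=1/2: [7055/64, 905/7, 60437/448]
rounded: [110, 129, 135]

(2,2) stack=L1,L3,L4,L5,L6,L7; from [0,0,0]:
after L1 α=2/3: [206/3, 418/3, 36]
after L3 α=1/3: [1129/9, 1211/9, 284/3]
after L4 α=2/3: [2839/27, 4757/27, 332/9]
after L5 α=1/2: [2783/27, 4865/54, 670/9]
after L6 α=1/2: [2863/27, 13127/108, 488/9]
after L7 α=1/5: [18283/135, 15854/135, 2537/45]
rounded: [135, 117, 56]

query (1,2) [L1,L3,L4,L5,L6,L7] — begin 0,0,0
after L1 α=1: [224, 65, 5]
after L3 α=6/7: [152, 323/7, 1061/7]
after L4 α=1/2: [393/2, 816/7, 891/7]
after L5 α=3/4: [891/8, 1422/7, 942/7]
after L6 α=0: [891/8, 1422/7, 942/7]
after L7 α=1/2: [1443/16, 3095/14, 1145/14]
= [90, 221, 82]


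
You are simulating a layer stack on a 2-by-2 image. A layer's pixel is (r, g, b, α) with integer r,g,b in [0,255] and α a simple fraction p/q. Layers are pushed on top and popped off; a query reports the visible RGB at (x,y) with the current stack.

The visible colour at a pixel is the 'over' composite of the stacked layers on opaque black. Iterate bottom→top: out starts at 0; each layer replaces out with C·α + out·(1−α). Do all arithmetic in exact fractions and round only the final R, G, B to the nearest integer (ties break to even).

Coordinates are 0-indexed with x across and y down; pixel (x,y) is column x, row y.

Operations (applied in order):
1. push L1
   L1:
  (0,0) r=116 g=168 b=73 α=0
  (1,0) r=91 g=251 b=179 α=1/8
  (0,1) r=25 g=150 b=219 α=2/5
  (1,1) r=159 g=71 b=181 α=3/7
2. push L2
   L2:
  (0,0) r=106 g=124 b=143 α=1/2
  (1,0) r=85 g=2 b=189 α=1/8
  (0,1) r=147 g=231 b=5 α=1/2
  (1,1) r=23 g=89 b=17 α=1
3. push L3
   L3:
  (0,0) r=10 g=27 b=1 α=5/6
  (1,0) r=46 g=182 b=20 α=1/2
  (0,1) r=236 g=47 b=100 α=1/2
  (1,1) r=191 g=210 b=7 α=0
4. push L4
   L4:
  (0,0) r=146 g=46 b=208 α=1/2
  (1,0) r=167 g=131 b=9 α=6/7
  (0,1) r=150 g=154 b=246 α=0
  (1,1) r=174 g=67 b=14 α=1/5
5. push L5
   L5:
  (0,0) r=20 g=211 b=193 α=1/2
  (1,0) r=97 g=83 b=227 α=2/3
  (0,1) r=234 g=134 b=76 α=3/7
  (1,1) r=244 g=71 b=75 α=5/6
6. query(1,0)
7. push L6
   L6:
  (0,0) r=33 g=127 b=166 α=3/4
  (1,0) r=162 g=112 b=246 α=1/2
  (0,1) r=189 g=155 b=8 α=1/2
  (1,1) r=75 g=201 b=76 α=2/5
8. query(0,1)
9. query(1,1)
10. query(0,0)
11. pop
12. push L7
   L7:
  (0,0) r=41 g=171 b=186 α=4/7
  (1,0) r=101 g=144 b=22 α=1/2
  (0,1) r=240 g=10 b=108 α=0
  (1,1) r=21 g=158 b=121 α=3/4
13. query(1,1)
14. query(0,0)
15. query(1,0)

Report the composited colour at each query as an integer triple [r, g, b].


at x=1,y=0 over L1,L2,L3,L4,L5:
L1 α=1/8: [91/8, 251/8, 179/8]
L2 α=1/8: [1317/64, 1773/64, 2765/64]
L3 α=1/2: [4261/128, 13421/128, 4045/128]
L4 α=6/7: [18931/128, 114029/896, 10957/896]
L5 α=2/3: [43763/384, 262765/2688, 139247/896]
= [114, 98, 155]

at x=0,y=1 over L1,L2,L3,L4,L5,L6:
after L1 α=2/5: [10, 60, 438/5]
after L2 α=1/2: [157/2, 291/2, 463/10]
after L3 α=1/2: [629/4, 385/4, 1463/20]
after L4 α=0: [629/4, 385/4, 1463/20]
after L5 α=3/7: [1331/7, 787/7, 2603/35]
after L6 α=1/2: [1327/7, 936/7, 2883/70]
= [190, 134, 41]

(1,1) stack=L1,L2,L3,L4,L5,L6; from [0,0,0]:
+L1 (α=3/7) → [477/7, 213/7, 543/7]
+L2 (α=1) → [23, 89, 17]
+L3 (α=0) → [23, 89, 17]
+L4 (α=1/5) → [266/5, 423/5, 82/5]
+L5 (α=5/6) → [1061/5, 1099/15, 1957/30]
+L6 (α=2/5) → [3933/25, 3109/25, 3477/50]
rounded: [157, 124, 70]

at x=0,y=0 over L1,L2,L3,L4,L5,L6:
after L1 α=0: [0, 0, 0]
after L2 α=1/2: [53, 62, 143/2]
after L3 α=5/6: [103/6, 197/6, 51/4]
after L4 α=1/2: [979/12, 473/12, 883/8]
after L5 α=1/2: [1219/24, 3005/24, 2427/16]
after L6 α=3/4: [3595/96, 12149/96, 10395/64]
rounded: [37, 127, 162]

(1,1) stack=L1,L2,L3,L4,L5,L7; from [0,0,0]:
L1 α=3/7: [477/7, 213/7, 543/7]
L2 α=1: [23, 89, 17]
L3 α=0: [23, 89, 17]
L4 α=1/5: [266/5, 423/5, 82/5]
L5 α=5/6: [1061/5, 1099/15, 1957/30]
L7 α=3/4: [344/5, 8209/60, 12847/120]
= [69, 137, 107]

query (0,0) [L1,L2,L3,L4,L5,L7] — begin 0,0,0
+L1 (α=0) → [0, 0, 0]
+L2 (α=1/2) → [53, 62, 143/2]
+L3 (α=5/6) → [103/6, 197/6, 51/4]
+L4 (α=1/2) → [979/12, 473/12, 883/8]
+L5 (α=1/2) → [1219/24, 3005/24, 2427/16]
+L7 (α=4/7) → [2531/56, 1211/8, 19185/112]
rounded: [45, 151, 171]

(1,0) stack=L1,L2,L3,L4,L5,L7; from [0,0,0]:
after L1 α=1/8: [91/8, 251/8, 179/8]
after L2 α=1/8: [1317/64, 1773/64, 2765/64]
after L3 α=1/2: [4261/128, 13421/128, 4045/128]
after L4 α=6/7: [18931/128, 114029/896, 10957/896]
after L5 α=2/3: [43763/384, 262765/2688, 139247/896]
after L7 α=1/2: [82547/768, 649837/5376, 158959/1792]
→ [107, 121, 89]


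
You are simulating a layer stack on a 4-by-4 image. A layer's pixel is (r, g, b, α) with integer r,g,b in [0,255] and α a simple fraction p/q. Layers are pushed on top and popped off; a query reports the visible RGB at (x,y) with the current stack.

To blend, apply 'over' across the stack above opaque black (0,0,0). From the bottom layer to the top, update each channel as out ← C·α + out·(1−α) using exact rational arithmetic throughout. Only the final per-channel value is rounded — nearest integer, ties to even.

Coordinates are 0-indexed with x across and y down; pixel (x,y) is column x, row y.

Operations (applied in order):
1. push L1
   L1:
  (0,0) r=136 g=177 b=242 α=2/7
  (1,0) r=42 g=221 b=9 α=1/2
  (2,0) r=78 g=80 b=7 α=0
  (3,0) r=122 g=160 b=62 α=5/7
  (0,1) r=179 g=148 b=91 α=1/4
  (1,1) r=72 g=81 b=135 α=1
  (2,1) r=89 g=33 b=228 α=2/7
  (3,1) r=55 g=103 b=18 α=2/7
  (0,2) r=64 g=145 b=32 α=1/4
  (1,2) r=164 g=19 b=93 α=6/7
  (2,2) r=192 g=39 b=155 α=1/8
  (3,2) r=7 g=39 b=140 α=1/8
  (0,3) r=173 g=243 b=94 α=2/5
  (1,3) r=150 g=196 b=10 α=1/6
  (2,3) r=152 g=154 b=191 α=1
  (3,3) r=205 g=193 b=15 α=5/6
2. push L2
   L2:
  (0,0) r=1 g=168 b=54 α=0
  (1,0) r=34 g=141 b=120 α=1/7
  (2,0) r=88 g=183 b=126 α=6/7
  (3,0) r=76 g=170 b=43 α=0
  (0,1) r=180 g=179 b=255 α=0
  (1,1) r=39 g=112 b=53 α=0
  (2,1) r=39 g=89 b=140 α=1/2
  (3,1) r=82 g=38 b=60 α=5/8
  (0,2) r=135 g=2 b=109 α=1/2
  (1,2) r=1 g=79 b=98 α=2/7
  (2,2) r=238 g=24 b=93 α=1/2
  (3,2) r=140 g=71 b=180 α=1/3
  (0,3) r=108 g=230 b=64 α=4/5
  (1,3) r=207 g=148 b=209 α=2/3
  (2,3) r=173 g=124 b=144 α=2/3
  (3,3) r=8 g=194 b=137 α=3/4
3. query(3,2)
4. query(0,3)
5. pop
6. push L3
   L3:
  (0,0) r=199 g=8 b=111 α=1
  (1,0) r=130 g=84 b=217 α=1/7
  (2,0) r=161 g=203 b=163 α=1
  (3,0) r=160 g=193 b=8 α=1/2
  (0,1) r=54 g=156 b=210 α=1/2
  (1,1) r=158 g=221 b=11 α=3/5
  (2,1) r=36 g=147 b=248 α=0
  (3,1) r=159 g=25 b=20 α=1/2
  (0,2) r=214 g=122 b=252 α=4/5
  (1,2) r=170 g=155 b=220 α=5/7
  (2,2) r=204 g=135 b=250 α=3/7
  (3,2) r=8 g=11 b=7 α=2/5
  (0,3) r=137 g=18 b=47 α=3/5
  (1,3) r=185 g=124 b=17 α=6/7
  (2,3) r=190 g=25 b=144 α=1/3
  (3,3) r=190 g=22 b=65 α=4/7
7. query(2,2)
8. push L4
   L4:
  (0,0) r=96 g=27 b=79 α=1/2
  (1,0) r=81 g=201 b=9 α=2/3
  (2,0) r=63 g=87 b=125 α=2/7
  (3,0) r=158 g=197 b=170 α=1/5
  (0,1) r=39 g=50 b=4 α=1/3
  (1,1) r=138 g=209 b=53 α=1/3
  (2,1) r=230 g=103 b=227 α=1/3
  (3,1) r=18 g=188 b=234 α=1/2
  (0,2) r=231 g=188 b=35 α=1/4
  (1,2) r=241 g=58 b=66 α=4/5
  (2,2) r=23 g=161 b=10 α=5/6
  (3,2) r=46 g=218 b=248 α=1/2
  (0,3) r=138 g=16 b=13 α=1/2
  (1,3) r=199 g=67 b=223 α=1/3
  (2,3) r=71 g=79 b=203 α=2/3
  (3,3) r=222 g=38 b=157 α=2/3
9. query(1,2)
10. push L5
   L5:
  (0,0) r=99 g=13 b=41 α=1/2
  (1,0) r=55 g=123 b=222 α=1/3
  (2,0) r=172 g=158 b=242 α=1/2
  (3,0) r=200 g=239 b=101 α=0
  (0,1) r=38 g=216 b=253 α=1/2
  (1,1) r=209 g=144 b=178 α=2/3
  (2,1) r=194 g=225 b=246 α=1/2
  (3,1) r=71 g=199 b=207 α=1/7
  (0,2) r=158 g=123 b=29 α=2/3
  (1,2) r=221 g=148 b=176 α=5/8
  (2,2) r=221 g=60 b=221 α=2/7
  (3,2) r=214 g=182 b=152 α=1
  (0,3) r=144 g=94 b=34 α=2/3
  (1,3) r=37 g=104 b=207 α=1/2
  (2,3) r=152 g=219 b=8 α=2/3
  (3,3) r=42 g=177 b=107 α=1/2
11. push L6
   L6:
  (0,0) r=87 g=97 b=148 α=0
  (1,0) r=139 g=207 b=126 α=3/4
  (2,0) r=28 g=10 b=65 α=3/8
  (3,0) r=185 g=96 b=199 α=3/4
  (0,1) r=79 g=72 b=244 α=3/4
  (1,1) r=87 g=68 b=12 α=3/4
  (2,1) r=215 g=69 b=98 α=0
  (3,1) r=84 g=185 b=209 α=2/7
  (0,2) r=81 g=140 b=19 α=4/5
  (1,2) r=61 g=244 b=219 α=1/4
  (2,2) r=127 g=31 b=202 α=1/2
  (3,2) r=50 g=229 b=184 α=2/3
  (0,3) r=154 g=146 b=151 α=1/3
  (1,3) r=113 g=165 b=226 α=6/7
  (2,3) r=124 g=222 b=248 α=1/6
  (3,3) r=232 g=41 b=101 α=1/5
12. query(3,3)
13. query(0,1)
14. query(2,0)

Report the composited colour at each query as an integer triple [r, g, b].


query (3,2) [L1,L2] — begin 0,0,0
after L1 α=1/8: [7/8, 39/8, 35/2]
after L2 α=1/3: [189/4, 323/12, 215/3]
→ [47, 27, 72]

(0,3) stack=L1,L2; from [0,0,0]:
after L1 α=2/5: [346/5, 486/5, 188/5]
after L2 α=4/5: [2506/25, 5086/25, 1468/25]
rounded: [100, 203, 59]

query (2,2) [L1,L3] — begin 0,0,0
after L1 α=1/8: [24, 39/8, 155/8]
after L3 α=3/7: [708/7, 849/14, 1655/14]
= [101, 61, 118]

query (1,2) [L1,L3,L4] — begin 0,0,0
after L1 α=6/7: [984/7, 114/7, 558/7]
after L3 α=5/7: [7918/49, 5653/49, 8816/49]
after L4 α=4/5: [55154/245, 17021/245, 21752/245]
→ [225, 69, 89]

(3,3) stack=L1,L3,L4,L5,L6; from [0,0,0]:
after L1 α=5/6: [1025/6, 965/6, 25/2]
after L3 α=4/7: [2545/14, 163/2, 85/2]
after L4 α=2/3: [8761/42, 105/2, 713/6]
after L5 α=1/2: [10525/84, 459/4, 1355/12]
after L6 α=1/5: [15397/105, 100, 1658/15]
= [147, 100, 111]

(0,1) stack=L1,L3,L4,L5,L6; from [0,0,0]:
L1 α=1/4: [179/4, 37, 91/4]
L3 α=1/2: [395/8, 193/2, 931/8]
L4 α=1/3: [551/12, 81, 947/12]
L5 α=1/2: [1007/24, 297/2, 3983/24]
L6 α=3/4: [6695/96, 729/8, 21551/96]
= [70, 91, 224]

at x=2,y=0 over L1,L3,L4,L5,L6:
L1 α=0: [0, 0, 0]
L3 α=1: [161, 203, 163]
L4 α=2/7: [133, 1189/7, 1065/7]
L5 α=1/2: [305/2, 2295/14, 2759/14]
L6 α=3/8: [1693/16, 11895/112, 16525/112]
→ [106, 106, 148]


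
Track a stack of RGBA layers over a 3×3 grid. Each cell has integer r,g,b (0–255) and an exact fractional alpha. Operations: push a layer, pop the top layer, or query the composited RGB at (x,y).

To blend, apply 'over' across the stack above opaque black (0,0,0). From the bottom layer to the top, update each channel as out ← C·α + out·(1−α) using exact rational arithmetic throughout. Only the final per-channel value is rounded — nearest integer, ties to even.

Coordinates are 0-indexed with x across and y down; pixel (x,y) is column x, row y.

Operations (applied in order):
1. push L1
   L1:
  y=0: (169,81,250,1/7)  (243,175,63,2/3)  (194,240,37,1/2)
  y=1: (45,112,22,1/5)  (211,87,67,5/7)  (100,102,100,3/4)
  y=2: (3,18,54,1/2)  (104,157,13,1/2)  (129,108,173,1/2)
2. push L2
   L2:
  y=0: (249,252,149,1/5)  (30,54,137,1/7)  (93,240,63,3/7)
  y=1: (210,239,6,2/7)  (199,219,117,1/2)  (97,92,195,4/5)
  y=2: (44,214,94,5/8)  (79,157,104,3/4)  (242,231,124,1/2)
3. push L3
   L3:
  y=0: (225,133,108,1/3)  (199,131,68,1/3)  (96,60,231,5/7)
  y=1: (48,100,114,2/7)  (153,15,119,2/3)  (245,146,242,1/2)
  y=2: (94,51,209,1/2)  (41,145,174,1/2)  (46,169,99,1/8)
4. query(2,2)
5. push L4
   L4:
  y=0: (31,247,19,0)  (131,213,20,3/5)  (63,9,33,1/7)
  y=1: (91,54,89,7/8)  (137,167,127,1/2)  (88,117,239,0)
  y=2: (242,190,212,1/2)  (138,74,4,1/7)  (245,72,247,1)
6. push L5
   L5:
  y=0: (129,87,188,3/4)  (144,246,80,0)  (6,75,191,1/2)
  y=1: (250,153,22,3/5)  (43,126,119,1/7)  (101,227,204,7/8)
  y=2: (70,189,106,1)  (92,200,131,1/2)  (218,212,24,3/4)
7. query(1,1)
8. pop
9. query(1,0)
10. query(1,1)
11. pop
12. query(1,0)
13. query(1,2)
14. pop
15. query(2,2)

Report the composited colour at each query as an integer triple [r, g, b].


(2,2) stack=L1,L2,L3; from [0,0,0]:
L1 α=1/2: [129/2, 54, 173/2]
L2 α=1/2: [613/4, 285/2, 421/4]
L3 α=1/8: [4475/32, 2333/16, 3343/32]
→ [140, 146, 104]

(1,1) stack=L1,L2,L3,L4,L5; from [0,0,0]:
+L1 (α=5/7) → [1055/7, 435/7, 335/7]
+L2 (α=1/2) → [1224/7, 984/7, 577/7]
+L3 (α=2/3) → [1122/7, 398/7, 2243/21]
+L4 (α=1/2) → [2081/14, 1567/14, 2455/21]
+L5 (α=1/7) → [6544/49, 5583/49, 5743/49]
= [134, 114, 117]

(1,0) stack=L1,L2,L3,L4; from [0,0,0]:
after L1 α=2/3: [162, 350/3, 42]
after L2 α=1/7: [1002/7, 754/7, 389/7]
after L3 α=1/3: [3397/21, 2425/21, 418/7]
after L4 α=3/5: [15047/105, 18269/105, 1256/35]
→ [143, 174, 36]

query (1,1) [L1,L2,L3,L4] — begin 0,0,0
L1 α=5/7: [1055/7, 435/7, 335/7]
L2 α=1/2: [1224/7, 984/7, 577/7]
L3 α=2/3: [1122/7, 398/7, 2243/21]
L4 α=1/2: [2081/14, 1567/14, 2455/21]
= [149, 112, 117]

query (1,0) [L1,L2,L3] — begin 0,0,0
L1 α=2/3: [162, 350/3, 42]
L2 α=1/7: [1002/7, 754/7, 389/7]
L3 α=1/3: [3397/21, 2425/21, 418/7]
→ [162, 115, 60]

at x=1,y=2 over L1,L2,L3:
+L1 (α=1/2) → [52, 157/2, 13/2]
+L2 (α=3/4) → [289/4, 1099/8, 637/8]
+L3 (α=1/2) → [453/8, 2259/16, 2029/16]
= [57, 141, 127]

(2,2) stack=L1,L2; from [0,0,0]:
after L1 α=1/2: [129/2, 54, 173/2]
after L2 α=1/2: [613/4, 285/2, 421/4]
= [153, 142, 105]


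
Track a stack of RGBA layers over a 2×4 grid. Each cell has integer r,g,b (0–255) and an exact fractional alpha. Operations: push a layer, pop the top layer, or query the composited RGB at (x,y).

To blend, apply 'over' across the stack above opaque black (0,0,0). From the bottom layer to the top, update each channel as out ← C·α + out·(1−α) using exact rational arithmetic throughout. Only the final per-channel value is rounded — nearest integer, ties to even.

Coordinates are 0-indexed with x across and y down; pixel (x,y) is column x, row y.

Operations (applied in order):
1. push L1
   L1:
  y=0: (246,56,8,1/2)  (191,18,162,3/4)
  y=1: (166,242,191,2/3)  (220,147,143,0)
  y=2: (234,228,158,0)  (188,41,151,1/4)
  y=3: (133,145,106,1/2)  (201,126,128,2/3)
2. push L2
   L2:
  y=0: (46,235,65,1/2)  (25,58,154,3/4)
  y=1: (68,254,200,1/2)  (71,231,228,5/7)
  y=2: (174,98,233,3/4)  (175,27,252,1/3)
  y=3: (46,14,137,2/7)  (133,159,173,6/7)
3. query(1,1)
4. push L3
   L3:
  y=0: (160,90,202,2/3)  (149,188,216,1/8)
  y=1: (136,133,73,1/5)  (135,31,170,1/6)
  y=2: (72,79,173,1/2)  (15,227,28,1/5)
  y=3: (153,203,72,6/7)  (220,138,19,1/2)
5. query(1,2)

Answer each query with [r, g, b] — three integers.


at x=1,y=1 over L1,L2:
after L1 α=0: [0, 0, 0]
after L2 α=5/7: [355/7, 165, 1140/7]
→ [51, 165, 163]

query (1,2) [L1,L2,L3] — begin 0,0,0
after L1 α=1/4: [47, 41/4, 151/4]
after L2 α=1/3: [269/3, 95/6, 655/6]
after L3 α=1/5: [1121/15, 871/15, 1394/15]
= [75, 58, 93]


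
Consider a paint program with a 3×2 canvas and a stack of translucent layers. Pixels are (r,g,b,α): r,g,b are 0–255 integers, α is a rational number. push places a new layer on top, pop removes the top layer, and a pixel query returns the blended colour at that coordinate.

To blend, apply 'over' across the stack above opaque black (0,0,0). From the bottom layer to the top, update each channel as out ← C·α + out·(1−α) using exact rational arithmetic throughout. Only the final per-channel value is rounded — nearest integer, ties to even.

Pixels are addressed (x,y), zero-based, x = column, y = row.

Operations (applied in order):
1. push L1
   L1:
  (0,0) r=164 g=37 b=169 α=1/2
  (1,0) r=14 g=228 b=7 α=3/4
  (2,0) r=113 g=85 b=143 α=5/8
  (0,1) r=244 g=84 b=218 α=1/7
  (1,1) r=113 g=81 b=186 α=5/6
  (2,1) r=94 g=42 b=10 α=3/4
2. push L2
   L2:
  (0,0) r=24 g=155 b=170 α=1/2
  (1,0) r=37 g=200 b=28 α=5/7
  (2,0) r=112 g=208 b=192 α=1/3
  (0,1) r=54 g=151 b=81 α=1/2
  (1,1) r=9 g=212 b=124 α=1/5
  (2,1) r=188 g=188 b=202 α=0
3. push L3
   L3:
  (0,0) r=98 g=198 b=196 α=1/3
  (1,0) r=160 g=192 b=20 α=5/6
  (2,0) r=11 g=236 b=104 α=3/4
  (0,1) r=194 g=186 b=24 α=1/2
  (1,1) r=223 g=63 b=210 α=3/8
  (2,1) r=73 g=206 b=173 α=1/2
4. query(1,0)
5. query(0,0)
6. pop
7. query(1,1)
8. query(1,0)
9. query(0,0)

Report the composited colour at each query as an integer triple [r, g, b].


(1,0) stack=L1,L2,L3; from [0,0,0]:
L1 α=3/4: [21/2, 171, 21/4]
L2 α=5/7: [206/7, 1342/7, 43/2]
L3 α=5/6: [2903/21, 4031/21, 81/4]
= [138, 192, 20]

(0,0) stack=L1,L2,L3; from [0,0,0]:
+L1 (α=1/2) → [82, 37/2, 169/2]
+L2 (α=1/2) → [53, 347/4, 509/4]
+L3 (α=1/3) → [68, 743/6, 901/6]
→ [68, 124, 150]

(1,1) stack=L1,L2; from [0,0,0]:
+L1 (α=5/6) → [565/6, 135/2, 155]
+L2 (α=1/5) → [1157/15, 482/5, 744/5]
= [77, 96, 149]

query (1,0) [L1,L2] — begin 0,0,0
after L1 α=3/4: [21/2, 171, 21/4]
after L2 α=5/7: [206/7, 1342/7, 43/2]
→ [29, 192, 22]

at x=0,y=0 over L1,L2:
+L1 (α=1/2) → [82, 37/2, 169/2]
+L2 (α=1/2) → [53, 347/4, 509/4]
→ [53, 87, 127]


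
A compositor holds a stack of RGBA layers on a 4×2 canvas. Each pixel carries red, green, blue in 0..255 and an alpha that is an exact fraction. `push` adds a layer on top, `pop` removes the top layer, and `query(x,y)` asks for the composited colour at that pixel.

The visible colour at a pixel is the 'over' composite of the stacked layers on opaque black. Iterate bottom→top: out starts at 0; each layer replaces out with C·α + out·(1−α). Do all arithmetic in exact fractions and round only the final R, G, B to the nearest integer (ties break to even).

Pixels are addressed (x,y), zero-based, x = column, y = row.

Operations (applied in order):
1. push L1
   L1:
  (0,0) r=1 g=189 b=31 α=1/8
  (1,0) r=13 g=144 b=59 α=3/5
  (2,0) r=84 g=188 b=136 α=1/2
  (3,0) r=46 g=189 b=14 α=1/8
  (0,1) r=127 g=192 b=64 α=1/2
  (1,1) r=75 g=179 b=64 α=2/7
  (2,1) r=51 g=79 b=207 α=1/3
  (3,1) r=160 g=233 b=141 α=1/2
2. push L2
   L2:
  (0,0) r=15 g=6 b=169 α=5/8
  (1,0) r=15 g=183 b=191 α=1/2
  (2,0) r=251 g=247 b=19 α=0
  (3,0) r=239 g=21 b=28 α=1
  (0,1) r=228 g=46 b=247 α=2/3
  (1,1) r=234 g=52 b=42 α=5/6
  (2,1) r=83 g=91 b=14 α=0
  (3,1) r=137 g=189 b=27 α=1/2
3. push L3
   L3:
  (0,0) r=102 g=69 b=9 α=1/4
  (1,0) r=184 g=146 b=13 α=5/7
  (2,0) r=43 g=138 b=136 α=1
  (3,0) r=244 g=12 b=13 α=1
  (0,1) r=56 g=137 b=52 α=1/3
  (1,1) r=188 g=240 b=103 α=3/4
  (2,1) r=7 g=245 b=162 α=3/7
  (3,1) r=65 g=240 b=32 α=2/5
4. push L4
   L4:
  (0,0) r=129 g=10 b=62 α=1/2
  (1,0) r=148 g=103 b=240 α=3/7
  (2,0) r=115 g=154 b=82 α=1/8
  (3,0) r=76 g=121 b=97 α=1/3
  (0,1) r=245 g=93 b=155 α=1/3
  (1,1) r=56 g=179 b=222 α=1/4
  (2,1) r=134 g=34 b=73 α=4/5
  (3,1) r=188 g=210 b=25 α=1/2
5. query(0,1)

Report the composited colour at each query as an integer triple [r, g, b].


at x=0,y=1 over L1,L2,L3,L4:
+L1 (α=1/2) → [127/2, 96, 32]
+L2 (α=2/3) → [1039/6, 188/3, 526/3]
+L3 (α=1/3) → [1207/9, 787/9, 1208/9]
+L4 (α=1/3) → [4619/27, 2411/27, 3811/27]
rounded: [171, 89, 141]
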